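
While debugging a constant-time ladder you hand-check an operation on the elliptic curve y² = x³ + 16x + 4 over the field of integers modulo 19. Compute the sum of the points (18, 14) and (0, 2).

(12, 9)

(18, 14) + (0, 2). λ = (2 - 14)/(0 - 18) ≡ 7/1 mod 19. 1⁻¹ ≡ 1 (mod 19), so λ ≡ 7.
  x = λ² - 18 - 0 = 49 - 18 ≡ 12; y = λ·(18 - 12) - 14 ≡ 9. → (12, 9)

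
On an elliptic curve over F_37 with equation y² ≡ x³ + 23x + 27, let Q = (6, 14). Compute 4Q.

Repeated addition: build up to 4Q.
2Q: tangent at (6, 14): λ = (3·6² + 23)/(2·14) ≡ 20/28. 28⁻¹ ≡ 4 (mod 37), so λ ≡ 20·4 ≡ 6.
  x = λ² - 6 - 6 = 36 - 12 ≡ 24; y = λ·(6 - 24) - 14 ≡ 26. → (24, 26)
3Q: (24, 26) + (6, 14). λ = (14 - 26)/(6 - 24) ≡ 25/19 mod 37. 19⁻¹ ≡ 2 (mod 37), so λ ≡ 13.
  x = λ² - 24 - 6 = 169 - 30 ≡ 28; y = λ·(24 - 28) - 26 ≡ 33. → (28, 33)
4Q: (28, 33) + (6, 14). λ = (14 - 33)/(6 - 28) ≡ 18/15 mod 37. 15⁻¹ ≡ 5 (mod 37), so λ ≡ 16.
  x = λ² - 28 - 6 = 256 - 34 ≡ 0; y = λ·(28 - 0) - 33 ≡ 8. → (0, 8)

(0, 8)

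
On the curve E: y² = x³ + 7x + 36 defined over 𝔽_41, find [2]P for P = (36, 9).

(10, 32)

tangent at (36, 9): λ = (3·36² + 7)/(2·9) ≡ 0/18. 18⁻¹ ≡ 16 (mod 41) since 18·16 = 288 ≡ 1, so λ ≡ 0·16 ≡ 0.
  x = λ² - 36 - 36 = 0 - 72 ≡ 10; y = λ·(36 - 10) - 9 ≡ 32. → (10, 32)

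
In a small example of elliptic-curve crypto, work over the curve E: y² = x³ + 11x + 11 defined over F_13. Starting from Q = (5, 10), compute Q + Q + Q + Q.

(5, 3)

Repeated addition: build up to 4Q.
2Q: tangent at (5, 10): λ = (3·5² + 11)/(2·10) ≡ 8/7. 7⁻¹ ≡ 2 (mod 13) since 7·2 = 14 ≡ 1, so λ ≡ 8·2 ≡ 3.
  x = λ² - 5 - 5 = 9 - 10 ≡ 12; y = λ·(5 - 12) - 10 ≡ 8. → (12, 8)
3Q: (12, 8) + (5, 10). λ = (10 - 8)/(5 - 12) ≡ 2/6 mod 13. 6⁻¹ ≡ 11 (mod 13), so λ ≡ 9.
  x = λ² - 12 - 5 = 81 - 17 ≡ 12; y = λ·(12 - 12) - 8 ≡ 5. → (12, 5)
4Q: (12, 5) + (5, 10). λ = (10 - 5)/(5 - 12) ≡ 5/6 mod 13. 6⁻¹ ≡ 11 (mod 13), so λ ≡ 3.
  x = λ² - 12 - 5 = 9 - 17 ≡ 5; y = λ·(12 - 5) - 5 ≡ 3. → (5, 3)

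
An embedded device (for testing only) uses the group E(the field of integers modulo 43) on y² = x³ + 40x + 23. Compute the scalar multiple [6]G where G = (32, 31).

Double-and-add on 6 = (110)₂. Start with G = (32, 31) for the leading 1-bit.
double: tangent at (32, 31): λ = (3·32² + 40)/(2·31) ≡ 16/19. 19⁻¹ ≡ 34 (mod 43) since 19·34 = 646 ≡ 1, so λ ≡ 16·34 ≡ 28.
  x = λ² - 32 - 32 = 784 - 64 ≡ 32; y = λ·(32 - 32) - 31 ≡ 12. → (32, 12)
add G: (32, 12) + (32, 31): same x and y₁ ≡ -y₂, so the sum is ∞.
double: ∞ + ∞ = ∞ (identity).

O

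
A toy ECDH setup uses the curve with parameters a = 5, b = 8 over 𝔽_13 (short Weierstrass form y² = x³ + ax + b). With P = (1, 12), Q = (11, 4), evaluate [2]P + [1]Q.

First 2P:
Repeated addition: build up to 2P.
2P: tangent at (1, 12): λ = (3·1² + 5)/(2·12) ≡ 8/11. 11⁻¹ ≡ 6 (mod 13), so λ ≡ 8·6 ≡ 9.
  x = λ² - 1 - 1 = 81 - 2 ≡ 1; y = λ·(1 - 1) - 12 ≡ 1. → (1, 1)
2P = (1, 1).
Finally 2P + Q:
(1, 1) + (11, 4). λ = (4 - 1)/(11 - 1) ≡ 3/10 mod 13. 10⁻¹ ≡ 4 (mod 13), so λ ≡ 12.
  x = λ² - 1 - 11 = 144 - 12 ≡ 2; y = λ·(1 - 2) - 1 ≡ 0. → (2, 0)

(2, 0)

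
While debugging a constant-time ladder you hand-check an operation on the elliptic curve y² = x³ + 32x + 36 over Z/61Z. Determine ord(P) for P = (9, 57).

2P: tangent at (9, 57): λ = (3·9² + 32)/(2·57) ≡ 31/53. 53⁻¹ ≡ 38 (mod 61), so λ ≡ 31·38 ≡ 19.
  x = λ² - 9 - 9 = 361 - 18 ≡ 38; y = λ·(9 - 38) - 57 ≡ 2. → (38, 2)
3P: (38, 2) + (9, 57). λ = (57 - 2)/(9 - 38) ≡ 55/32 mod 61. 32⁻¹ ≡ 21 (mod 61) since 32·21 = 672 ≡ 1, so λ ≡ 57.
  x = λ² - 38 - 9 = 3249 - 47 ≡ 30; y = λ·(38 - 30) - 2 ≡ 27. → (30, 27)
4P: (30, 27) + (9, 57). λ = (57 - 27)/(9 - 30) ≡ 30/40 mod 61. 40⁻¹ ≡ 29 (mod 61) since 40·29 = 1160 ≡ 1, so λ ≡ 16.
  x = λ² - 30 - 9 = 256 - 39 ≡ 34; y = λ·(30 - 34) - 27 ≡ 31. → (34, 31)
5P: (34, 31) + (9, 57). λ = (57 - 31)/(9 - 34) ≡ 26/36 mod 61. 36⁻¹ ≡ 39 (mod 61), so λ ≡ 38.
  x = λ² - 34 - 9 = 1444 - 43 ≡ 59; y = λ·(34 - 59) - 31 ≡ 56. → (59, 56)
6P: (59, 56) + (9, 57). λ = (57 - 56)/(9 - 59) ≡ 1/11 mod 61. 11⁻¹ ≡ 50 (mod 61), so λ ≡ 50.
  x = λ² - 59 - 9 = 2500 - 68 ≡ 53; y = λ·(59 - 53) - 56 ≡ 0. → (53, 0)
7P: (53, 0) + (9, 57). λ = (57 - 0)/(9 - 53) ≡ 57/17 mod 61. 17⁻¹ ≡ 18 (mod 61) since 17·18 = 306 ≡ 1, so λ ≡ 50.
  x = λ² - 53 - 9 = 2500 - 62 ≡ 59; y = λ·(53 - 59) - 0 ≡ 5. → (59, 5)
8P: (59, 5) + (9, 57). λ = (57 - 5)/(9 - 59) ≡ 52/11 mod 61. 11⁻¹ ≡ 50 (mod 61), so λ ≡ 38.
  x = λ² - 59 - 9 = 1444 - 68 ≡ 34; y = λ·(59 - 34) - 5 ≡ 30. → (34, 30)
9P: (34, 30) + (9, 57). λ = (57 - 30)/(9 - 34) ≡ 27/36 mod 61. 36⁻¹ ≡ 39 (mod 61), so λ ≡ 16.
  x = λ² - 34 - 9 = 256 - 43 ≡ 30; y = λ·(34 - 30) - 30 ≡ 34. → (30, 34)
10P: (30, 34) + (9, 57). λ = (57 - 34)/(9 - 30) ≡ 23/40 mod 61. 40⁻¹ ≡ 29 (mod 61), so λ ≡ 57.
  x = λ² - 30 - 9 = 3249 - 39 ≡ 38; y = λ·(30 - 38) - 34 ≡ 59. → (38, 59)
11P: (38, 59) + (9, 57). λ = (57 - 59)/(9 - 38) ≡ 59/32 mod 61. 32⁻¹ ≡ 21 (mod 61), so λ ≡ 19.
  x = λ² - 38 - 9 = 361 - 47 ≡ 9; y = λ·(38 - 9) - 59 ≡ 4. → (9, 4)
12P: (9, 4) + (9, 57): same x and y₁ ≡ -y₂, so the sum is O.
12P = O, so the order is 12.

12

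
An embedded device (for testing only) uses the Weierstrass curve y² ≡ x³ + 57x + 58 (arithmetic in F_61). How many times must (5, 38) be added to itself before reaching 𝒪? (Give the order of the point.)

2P: tangent at (5, 38): λ = (3·5² + 57)/(2·38) ≡ 10/15. 15⁻¹ ≡ 57 (mod 61) since 15·57 = 855 ≡ 1, so λ ≡ 10·57 ≡ 21.
  x = λ² - 5 - 5 = 441 - 10 ≡ 4; y = λ·(5 - 4) - 38 ≡ 44. → (4, 44)
3P: (4, 44) + (5, 38). λ = (38 - 44)/(5 - 4) ≡ 55/1 mod 61. 1⁻¹ ≡ 1 (mod 61), so λ ≡ 55.
  x = λ² - 4 - 5 = 3025 - 9 ≡ 27; y = λ·(4 - 27) - 44 ≡ 33. → (27, 33)
4P: (27, 33) + (5, 38). λ = (38 - 33)/(5 - 27) ≡ 5/39 mod 61. 39⁻¹ ≡ 36 (mod 61), so λ ≡ 58.
  x = λ² - 27 - 5 = 3364 - 32 ≡ 38; y = λ·(27 - 38) - 33 ≡ 0. → (38, 0)
5P: (38, 0) + (5, 38). λ = (38 - 0)/(5 - 38) ≡ 38/28 mod 61. 28⁻¹ ≡ 24 (mod 61), so λ ≡ 58.
  x = λ² - 38 - 5 = 3364 - 43 ≡ 27; y = λ·(38 - 27) - 0 ≡ 28. → (27, 28)
6P: (27, 28) + (5, 38). λ = (38 - 28)/(5 - 27) ≡ 10/39 mod 61. 39⁻¹ ≡ 36 (mod 61), so λ ≡ 55.
  x = λ² - 27 - 5 = 3025 - 32 ≡ 4; y = λ·(27 - 4) - 28 ≡ 17. → (4, 17)
7P: (4, 17) + (5, 38). λ = (38 - 17)/(5 - 4) ≡ 21/1 mod 61. 1⁻¹ ≡ 1 (mod 61), so λ ≡ 21.
  x = λ² - 4 - 5 = 441 - 9 ≡ 5; y = λ·(4 - 5) - 17 ≡ 23. → (5, 23)
8P: (5, 23) + (5, 38): same x and y₁ ≡ -y₂, so the sum is 𝒪.
8P = 𝒪, so the order is 8.

8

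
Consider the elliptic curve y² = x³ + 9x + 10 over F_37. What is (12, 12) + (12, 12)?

tangent at (12, 12): λ = (3·12² + 9)/(2·12) ≡ 34/24. 24⁻¹ ≡ 17 (mod 37) since 24·17 = 408 ≡ 1, so λ ≡ 34·17 ≡ 23.
  x = λ² - 12 - 12 = 529 - 24 ≡ 24; y = λ·(12 - 24) - 12 ≡ 8. → (24, 8)

(24, 8)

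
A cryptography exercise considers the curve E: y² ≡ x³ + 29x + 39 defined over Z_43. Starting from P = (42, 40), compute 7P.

(9, 13)

Double-and-add on 7 = (111)₂. Start with P = (42, 40) for the leading 1-bit.
double: tangent at (42, 40): λ = (3·42² + 29)/(2·40) ≡ 32/37. 37⁻¹ ≡ 7 (mod 43), so λ ≡ 32·7 ≡ 9.
  x = λ² - 42 - 42 = 81 - 84 ≡ 40; y = λ·(42 - 40) - 40 ≡ 21. → (40, 21)
add P: (40, 21) + (42, 40). λ = (40 - 21)/(42 - 40) ≡ 19/2 mod 43. 2⁻¹ ≡ 22 (mod 43), so λ ≡ 31.
  x = λ² - 40 - 42 = 961 - 82 ≡ 19; y = λ·(40 - 19) - 21 ≡ 28. → (19, 28)
double: tangent at (19, 28): λ = (3·19² + 29)/(2·28) ≡ 37/13. 13⁻¹ ≡ 10 (mod 43), so λ ≡ 37·10 ≡ 26.
  x = λ² - 19 - 19 = 676 - 38 ≡ 36; y = λ·(19 - 36) - 28 ≡ 3. → (36, 3)
add P: (36, 3) + (42, 40). λ = (40 - 3)/(42 - 36) ≡ 37/6 mod 43. 6⁻¹ ≡ 36 (mod 43) since 6·36 = 216 ≡ 1, so λ ≡ 42.
  x = λ² - 36 - 42 = 1764 - 78 ≡ 9; y = λ·(36 - 9) - 3 ≡ 13. → (9, 13)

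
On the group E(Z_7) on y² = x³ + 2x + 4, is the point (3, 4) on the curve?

yes

y² = 4² ≡ 2; x³ + 2x + 4 = 37 ≡ 2 (mod 7). 2 = 2.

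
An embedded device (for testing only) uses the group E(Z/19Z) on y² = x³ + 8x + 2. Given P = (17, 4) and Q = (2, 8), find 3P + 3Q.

First 3P:
Repeated addition: build up to 3P.
2P: tangent at (17, 4): λ = (3·17² + 8)/(2·4) ≡ 1/8. 8⁻¹ ≡ 12 (mod 19), so λ ≡ 1·12 ≡ 12.
  x = λ² - 17 - 17 = 144 - 34 ≡ 15; y = λ·(17 - 15) - 4 ≡ 1. → (15, 1)
3P: (15, 1) + (17, 4). λ = (4 - 1)/(17 - 15) ≡ 3/2 mod 19. 2⁻¹ ≡ 10 (mod 19), so λ ≡ 11.
  x = λ² - 15 - 17 = 121 - 32 ≡ 13; y = λ·(15 - 13) - 1 ≡ 2. → (13, 2)
3P = (13, 2).
Next 3Q:
Repeated addition: build up to 3Q.
2Q: tangent at (2, 8): λ = (3·2² + 8)/(2·8) ≡ 1/16. 16⁻¹ ≡ 6 (mod 19), so λ ≡ 1·6 ≡ 6.
  x = λ² - 2 - 2 = 36 - 4 ≡ 13; y = λ·(2 - 13) - 8 ≡ 2. → (13, 2)
3Q: (13, 2) + (2, 8). λ = (8 - 2)/(2 - 13) ≡ 6/8 mod 19. 8⁻¹ ≡ 12 (mod 19) since 8·12 = 96 ≡ 1, so λ ≡ 15.
  x = λ² - 13 - 2 = 225 - 15 ≡ 1; y = λ·(13 - 1) - 2 ≡ 7. → (1, 7)
3Q = (1, 7).
Finally 3P + 3Q:
(13, 2) + (1, 7). λ = (7 - 2)/(1 - 13) ≡ 5/7 mod 19. 7⁻¹ ≡ 11 (mod 19) since 7·11 = 77 ≡ 1, so λ ≡ 17.
  x = λ² - 13 - 1 = 289 - 14 ≡ 9; y = λ·(13 - 9) - 2 ≡ 9. → (9, 9)

(9, 9)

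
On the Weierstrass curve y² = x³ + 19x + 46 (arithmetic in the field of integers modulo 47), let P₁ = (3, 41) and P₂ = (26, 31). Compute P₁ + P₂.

(42, 25)

(3, 41) + (26, 31). λ = (31 - 41)/(26 - 3) ≡ 37/23 mod 47. 23⁻¹ ≡ 45 (mod 47), so λ ≡ 20.
  x = λ² - 3 - 26 = 400 - 29 ≡ 42; y = λ·(3 - 42) - 41 ≡ 25. → (42, 25)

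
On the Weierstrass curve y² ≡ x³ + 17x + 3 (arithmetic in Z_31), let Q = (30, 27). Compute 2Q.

(16, 0)

tangent at (30, 27): λ = (3·30² + 17)/(2·27) ≡ 20/23. 23⁻¹ ≡ 27 (mod 31), so λ ≡ 20·27 ≡ 13.
  x = λ² - 30 - 30 = 169 - 60 ≡ 16; y = λ·(30 - 16) - 27 ≡ 0. → (16, 0)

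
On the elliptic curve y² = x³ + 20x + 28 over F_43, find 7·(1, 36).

Write P = (1, 36).
Repeated addition: build up to 7P.
2P: tangent at (1, 36): λ = (3·1² + 20)/(2·36) ≡ 23/29. 29⁻¹ ≡ 3 (mod 43), so λ ≡ 23·3 ≡ 26.
  x = λ² - 1 - 1 = 676 - 2 ≡ 29; y = λ·(1 - 29) - 36 ≡ 10. → (29, 10)
3P: (29, 10) + (1, 36). λ = (36 - 10)/(1 - 29) ≡ 26/15 mod 43. 15⁻¹ ≡ 23 (mod 43) since 15·23 = 345 ≡ 1, so λ ≡ 39.
  x = λ² - 29 - 1 = 1521 - 30 ≡ 29; y = λ·(29 - 29) - 10 ≡ 33. → (29, 33)
4P: (29, 33) + (1, 36). λ = (36 - 33)/(1 - 29) ≡ 3/15 mod 43. 15⁻¹ ≡ 23 (mod 43), so λ ≡ 26.
  x = λ² - 29 - 1 = 676 - 30 ≡ 1; y = λ·(29 - 1) - 33 ≡ 7. → (1, 7)
5P: (1, 7) + (1, 36): same x and y₁ ≡ -y₂, so the sum is ∞.
6P: ∞ + (1, 36) = (1, 36) (identity).
7P: tangent at (1, 36): λ = (3·1² + 20)/(2·36) ≡ 23/29. 29⁻¹ ≡ 3 (mod 43), so λ ≡ 23·3 ≡ 26.
  x = λ² - 1 - 1 = 676 - 2 ≡ 29; y = λ·(1 - 29) - 36 ≡ 10. → (29, 10)

(29, 10)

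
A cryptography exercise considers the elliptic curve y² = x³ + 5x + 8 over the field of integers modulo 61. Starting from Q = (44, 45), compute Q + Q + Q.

(27, 1)

Repeated addition: build up to 3Q.
2Q: tangent at (44, 45): λ = (3·44² + 5)/(2·45) ≡ 18/29. 29⁻¹ ≡ 40 (mod 61), so λ ≡ 18·40 ≡ 49.
  x = λ² - 44 - 44 = 2401 - 88 ≡ 56; y = λ·(44 - 56) - 45 ≡ 38. → (56, 38)
3Q: (56, 38) + (44, 45). λ = (45 - 38)/(44 - 56) ≡ 7/49 mod 61. 49⁻¹ ≡ 5 (mod 61) since 49·5 = 245 ≡ 1, so λ ≡ 35.
  x = λ² - 56 - 44 = 1225 - 100 ≡ 27; y = λ·(56 - 27) - 38 ≡ 1. → (27, 1)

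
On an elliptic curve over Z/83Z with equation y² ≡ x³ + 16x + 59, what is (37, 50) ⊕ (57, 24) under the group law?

(38, 26)

(37, 50) + (57, 24). λ = (24 - 50)/(57 - 37) ≡ 57/20 mod 83. 20⁻¹ ≡ 54 (mod 83), so λ ≡ 7.
  x = λ² - 37 - 57 = 49 - 94 ≡ 38; y = λ·(37 - 38) - 50 ≡ 26. → (38, 26)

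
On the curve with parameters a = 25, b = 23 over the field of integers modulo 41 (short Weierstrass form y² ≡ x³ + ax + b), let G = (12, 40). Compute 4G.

(28, 17)

Repeated addition: build up to 4G.
2G: tangent at (12, 40): λ = (3·12² + 25)/(2·40) ≡ 6/39. 39⁻¹ ≡ 20 (mod 41) since 39·20 = 780 ≡ 1, so λ ≡ 6·20 ≡ 38.
  x = λ² - 12 - 12 = 1444 - 24 ≡ 26; y = λ·(12 - 26) - 40 ≡ 2. → (26, 2)
3G: (26, 2) + (12, 40). λ = (40 - 2)/(12 - 26) ≡ 38/27 mod 41. 27⁻¹ ≡ 38 (mod 41), so λ ≡ 9.
  x = λ² - 26 - 12 = 81 - 38 ≡ 2; y = λ·(26 - 2) - 2 ≡ 9. → (2, 9)
4G: (2, 9) + (12, 40). λ = (40 - 9)/(12 - 2) ≡ 31/10 mod 41. 10⁻¹ ≡ 37 (mod 41) since 10·37 = 370 ≡ 1, so λ ≡ 40.
  x = λ² - 2 - 12 = 1600 - 14 ≡ 28; y = λ·(2 - 28) - 9 ≡ 17. → (28, 17)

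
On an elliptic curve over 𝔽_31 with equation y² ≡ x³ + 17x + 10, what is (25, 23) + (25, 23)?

tangent at (25, 23): λ = (3·25² + 17)/(2·23) ≡ 1/15. 15⁻¹ ≡ 29 (mod 31) since 15·29 = 435 ≡ 1, so λ ≡ 1·29 ≡ 29.
  x = λ² - 25 - 25 = 841 - 50 ≡ 16; y = λ·(25 - 16) - 23 ≡ 21. → (16, 21)

(16, 21)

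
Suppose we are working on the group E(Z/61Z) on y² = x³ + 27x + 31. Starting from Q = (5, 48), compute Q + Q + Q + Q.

Double-and-add on 4 = (100)₂. Start with Q = (5, 48) for the leading 1-bit.
double: tangent at (5, 48): λ = (3·5² + 27)/(2·48) ≡ 41/35. 35⁻¹ ≡ 7 (mod 61) since 35·7 = 245 ≡ 1, so λ ≡ 41·7 ≡ 43.
  x = λ² - 5 - 5 = 1849 - 10 ≡ 9; y = λ·(5 - 9) - 48 ≡ 24. → (9, 24)
double: tangent at (9, 24): λ = (3·9² + 27)/(2·24) ≡ 26/48. 48⁻¹ ≡ 14 (mod 61), so λ ≡ 26·14 ≡ 59.
  x = λ² - 9 - 9 = 3481 - 18 ≡ 47; y = λ·(9 - 47) - 24 ≡ 52. → (47, 52)

(47, 52)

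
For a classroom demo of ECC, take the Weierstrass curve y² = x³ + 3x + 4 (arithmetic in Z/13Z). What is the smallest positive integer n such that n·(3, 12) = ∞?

2P: tangent at (3, 12): λ = (3·3² + 3)/(2·12) ≡ 4/11. 11⁻¹ ≡ 6 (mod 13), so λ ≡ 4·6 ≡ 11.
  x = λ² - 3 - 3 = 121 - 6 ≡ 11; y = λ·(3 - 11) - 12 ≡ 4. → (11, 4)
3P: (11, 4) + (3, 12). λ = (12 - 4)/(3 - 11) ≡ 8/5 mod 13. 5⁻¹ ≡ 8 (mod 13) since 5·8 = 40 ≡ 1, so λ ≡ 12.
  x = λ² - 11 - 3 = 144 - 14 ≡ 0; y = λ·(11 - 0) - 4 ≡ 11. → (0, 11)
4P: (0, 11) + (3, 12). λ = (12 - 11)/(3 - 0) ≡ 1/3 mod 13. 3⁻¹ ≡ 9 (mod 13) since 3·9 = 27 ≡ 1, so λ ≡ 9.
  x = λ² - 0 - 3 = 81 - 3 ≡ 0; y = λ·(0 - 0) - 11 ≡ 2. → (0, 2)
5P: (0, 2) + (3, 12). λ = (12 - 2)/(3 - 0) ≡ 10/3 mod 13. 3⁻¹ ≡ 9 (mod 13) since 3·9 = 27 ≡ 1, so λ ≡ 12.
  x = λ² - 0 - 3 = 144 - 3 ≡ 11; y = λ·(0 - 11) - 2 ≡ 9. → (11, 9)
6P: (11, 9) + (3, 12). λ = (12 - 9)/(3 - 11) ≡ 3/5 mod 13. 5⁻¹ ≡ 8 (mod 13) since 5·8 = 40 ≡ 1, so λ ≡ 11.
  x = λ² - 11 - 3 = 121 - 14 ≡ 3; y = λ·(11 - 3) - 9 ≡ 1. → (3, 1)
7P: (3, 1) + (3, 12): same x and y₁ ≡ -y₂, so the sum is ∞.
7P = ∞, so the order is 7.

7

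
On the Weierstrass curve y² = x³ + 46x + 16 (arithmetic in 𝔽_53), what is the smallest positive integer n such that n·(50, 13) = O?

8

2P: tangent at (50, 13): λ = (3·50² + 46)/(2·13) ≡ 20/26. 26⁻¹ ≡ 51 (mod 53) since 26·51 = 1326 ≡ 1, so λ ≡ 20·51 ≡ 13.
  x = λ² - 50 - 50 = 169 - 100 ≡ 16; y = λ·(50 - 16) - 13 ≡ 5. → (16, 5)
3P: (16, 5) + (50, 13). λ = (13 - 5)/(50 - 16) ≡ 8/34 mod 53. 34⁻¹ ≡ 39 (mod 53), so λ ≡ 47.
  x = λ² - 16 - 50 = 2209 - 66 ≡ 23; y = λ·(16 - 23) - 5 ≡ 37. → (23, 37)
4P: (23, 37) + (50, 13). λ = (13 - 37)/(50 - 23) ≡ 29/27 mod 53. 27⁻¹ ≡ 2 (mod 53), so λ ≡ 5.
  x = λ² - 23 - 50 = 25 - 73 ≡ 5; y = λ·(23 - 5) - 37 ≡ 0. → (5, 0)
5P: (5, 0) + (50, 13). λ = (13 - 0)/(50 - 5) ≡ 13/45 mod 53. 45⁻¹ ≡ 33 (mod 53), so λ ≡ 5.
  x = λ² - 5 - 50 = 25 - 55 ≡ 23; y = λ·(5 - 23) - 0 ≡ 16. → (23, 16)
6P: (23, 16) + (50, 13). λ = (13 - 16)/(50 - 23) ≡ 50/27 mod 53. 27⁻¹ ≡ 2 (mod 53), so λ ≡ 47.
  x = λ² - 23 - 50 = 2209 - 73 ≡ 16; y = λ·(23 - 16) - 16 ≡ 48. → (16, 48)
7P: (16, 48) + (50, 13). λ = (13 - 48)/(50 - 16) ≡ 18/34 mod 53. 34⁻¹ ≡ 39 (mod 53), so λ ≡ 13.
  x = λ² - 16 - 50 = 169 - 66 ≡ 50; y = λ·(16 - 50) - 48 ≡ 40. → (50, 40)
8P: (50, 40) + (50, 13): same x and y₁ ≡ -y₂, so the sum is O.
8P = O, so the order is 8.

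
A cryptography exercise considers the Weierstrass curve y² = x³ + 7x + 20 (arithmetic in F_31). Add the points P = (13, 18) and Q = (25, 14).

(13, 18) + (25, 14). λ = (14 - 18)/(25 - 13) ≡ 27/12 mod 31. 12⁻¹ ≡ 13 (mod 31), so λ ≡ 10.
  x = λ² - 13 - 25 = 100 - 38 ≡ 0; y = λ·(13 - 0) - 18 ≡ 19. → (0, 19)

(0, 19)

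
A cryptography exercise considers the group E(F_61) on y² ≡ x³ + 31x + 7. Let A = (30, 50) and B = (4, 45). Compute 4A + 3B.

First 4A:
Repeated addition: build up to 4A.
2A: tangent at (30, 50): λ = (3·30² + 31)/(2·50) ≡ 47/39. 39⁻¹ ≡ 36 (mod 61) since 39·36 = 1404 ≡ 1, so λ ≡ 47·36 ≡ 45.
  x = λ² - 30 - 30 = 2025 - 60 ≡ 13; y = λ·(30 - 13) - 50 ≡ 44. → (13, 44)
3A: (13, 44) + (30, 50). λ = (50 - 44)/(30 - 13) ≡ 6/17 mod 61. 17⁻¹ ≡ 18 (mod 61) since 17·18 = 306 ≡ 1, so λ ≡ 47.
  x = λ² - 13 - 30 = 2209 - 43 ≡ 31; y = λ·(13 - 31) - 44 ≡ 25. → (31, 25)
4A: (31, 25) + (30, 50). λ = (50 - 25)/(30 - 31) ≡ 25/60 mod 61. 60⁻¹ ≡ 60 (mod 61) since 60·60 = 3600 ≡ 1, so λ ≡ 36.
  x = λ² - 31 - 30 = 1296 - 61 ≡ 15; y = λ·(31 - 15) - 25 ≡ 2. → (15, 2)
4A = (15, 2).
Next 3B:
Repeated addition: build up to 3B.
2B: tangent at (4, 45): λ = (3·4² + 31)/(2·45) ≡ 18/29. 29⁻¹ ≡ 40 (mod 61), so λ ≡ 18·40 ≡ 49.
  x = λ² - 4 - 4 = 2401 - 8 ≡ 14; y = λ·(4 - 14) - 45 ≡ 14. → (14, 14)
3B: (14, 14) + (4, 45). λ = (45 - 14)/(4 - 14) ≡ 31/51 mod 61. 51⁻¹ ≡ 6 (mod 61) since 51·6 = 306 ≡ 1, so λ ≡ 3.
  x = λ² - 14 - 4 = 9 - 18 ≡ 52; y = λ·(14 - 52) - 14 ≡ 55. → (52, 55)
3B = (52, 55).
Finally 4A + 3B:
(15, 2) + (52, 55). λ = (55 - 2)/(52 - 15) ≡ 53/37 mod 61. 37⁻¹ ≡ 33 (mod 61), so λ ≡ 41.
  x = λ² - 15 - 52 = 1681 - 67 ≡ 28; y = λ·(15 - 28) - 2 ≡ 14. → (28, 14)

(28, 14)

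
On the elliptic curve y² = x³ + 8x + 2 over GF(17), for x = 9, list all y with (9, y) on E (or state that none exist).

x³ + 8x + 2 = 803 ≡ 4 (mod 17).
Square roots of 4 mod 17: 2 and 15 (since 2² = 4 ≡ 4).

2, 15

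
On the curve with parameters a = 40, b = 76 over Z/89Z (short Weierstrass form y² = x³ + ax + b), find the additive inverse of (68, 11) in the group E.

(68, 78)

-(68, 11) = (68, -11 mod 89) = (68, 78).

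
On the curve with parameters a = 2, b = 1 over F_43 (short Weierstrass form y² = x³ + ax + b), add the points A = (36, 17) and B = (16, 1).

(14, 35)

(36, 17) + (16, 1). λ = (1 - 17)/(16 - 36) ≡ 27/23 mod 43. 23⁻¹ ≡ 15 (mod 43), so λ ≡ 18.
  x = λ² - 36 - 16 = 324 - 52 ≡ 14; y = λ·(36 - 14) - 17 ≡ 35. → (14, 35)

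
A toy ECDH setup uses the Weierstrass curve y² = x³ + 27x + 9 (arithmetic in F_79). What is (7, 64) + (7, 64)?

tangent at (7, 64): λ = (3·7² + 27)/(2·64) ≡ 16/49. 49⁻¹ ≡ 50 (mod 79) since 49·50 = 2450 ≡ 1, so λ ≡ 16·50 ≡ 10.
  x = λ² - 7 - 7 = 100 - 14 ≡ 7; y = λ·(7 - 7) - 64 ≡ 15. → (7, 15)

(7, 15)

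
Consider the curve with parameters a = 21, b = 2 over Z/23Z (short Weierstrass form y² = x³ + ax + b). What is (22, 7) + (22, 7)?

(4, 14)

tangent at (22, 7): λ = (3·22² + 21)/(2·7) ≡ 1/14. 14⁻¹ ≡ 5 (mod 23), so λ ≡ 1·5 ≡ 5.
  x = λ² - 22 - 22 = 25 - 44 ≡ 4; y = λ·(22 - 4) - 7 ≡ 14. → (4, 14)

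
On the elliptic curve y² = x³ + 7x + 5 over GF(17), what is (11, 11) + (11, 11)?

tangent at (11, 11): λ = (3·11² + 7)/(2·11) ≡ 13/5. 5⁻¹ ≡ 7 (mod 17) since 5·7 = 35 ≡ 1, so λ ≡ 13·7 ≡ 6.
  x = λ² - 11 - 11 = 36 - 22 ≡ 14; y = λ·(11 - 14) - 11 ≡ 5. → (14, 5)

(14, 5)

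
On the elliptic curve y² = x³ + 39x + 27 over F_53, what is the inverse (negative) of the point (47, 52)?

(47, 1)

-(47, 52) = (47, -52 mod 53) = (47, 1).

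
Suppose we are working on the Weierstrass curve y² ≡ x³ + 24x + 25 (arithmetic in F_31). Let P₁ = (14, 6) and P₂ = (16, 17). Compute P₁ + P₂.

(8, 27)

(14, 6) + (16, 17). λ = (17 - 6)/(16 - 14) ≡ 11/2 mod 31. 2⁻¹ ≡ 16 (mod 31), so λ ≡ 21.
  x = λ² - 14 - 16 = 441 - 30 ≡ 8; y = λ·(14 - 8) - 6 ≡ 27. → (8, 27)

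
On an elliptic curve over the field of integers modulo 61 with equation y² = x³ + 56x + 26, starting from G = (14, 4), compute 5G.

(19, 18)

Repeated addition: build up to 5G.
2G: tangent at (14, 4): λ = (3·14² + 56)/(2·4) ≡ 34/8. 8⁻¹ ≡ 23 (mod 61), so λ ≡ 34·23 ≡ 50.
  x = λ² - 14 - 14 = 2500 - 28 ≡ 32; y = λ·(14 - 32) - 4 ≡ 11. → (32, 11)
3G: (32, 11) + (14, 4). λ = (4 - 11)/(14 - 32) ≡ 54/43 mod 61. 43⁻¹ ≡ 44 (mod 61), so λ ≡ 58.
  x = λ² - 32 - 14 = 3364 - 46 ≡ 24; y = λ·(32 - 24) - 11 ≡ 26. → (24, 26)
4G: (24, 26) + (14, 4). λ = (4 - 26)/(14 - 24) ≡ 39/51 mod 61. 51⁻¹ ≡ 6 (mod 61) since 51·6 = 306 ≡ 1, so λ ≡ 51.
  x = λ² - 24 - 14 = 2601 - 38 ≡ 1; y = λ·(24 - 1) - 26 ≡ 49. → (1, 49)
5G: (1, 49) + (14, 4). λ = (4 - 49)/(14 - 1) ≡ 16/13 mod 61. 13⁻¹ ≡ 47 (mod 61) since 13·47 = 611 ≡ 1, so λ ≡ 20.
  x = λ² - 1 - 14 = 400 - 15 ≡ 19; y = λ·(1 - 19) - 49 ≡ 18. → (19, 18)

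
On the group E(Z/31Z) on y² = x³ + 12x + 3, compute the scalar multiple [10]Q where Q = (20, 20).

Repeated addition: build up to 10Q.
2Q: tangent at (20, 20): λ = (3·20² + 12)/(2·20) ≡ 3/9. 9⁻¹ ≡ 7 (mod 31) since 9·7 = 63 ≡ 1, so λ ≡ 3·7 ≡ 21.
  x = λ² - 20 - 20 = 441 - 40 ≡ 29; y = λ·(20 - 29) - 20 ≡ 8. → (29, 8)
3Q: (29, 8) + (20, 20). λ = (20 - 8)/(20 - 29) ≡ 12/22 mod 31. 22⁻¹ ≡ 24 (mod 31), so λ ≡ 9.
  x = λ² - 29 - 20 = 81 - 49 ≡ 1; y = λ·(29 - 1) - 8 ≡ 27. → (1, 27)
4Q: (1, 27) + (20, 20). λ = (20 - 27)/(20 - 1) ≡ 24/19 mod 31. 19⁻¹ ≡ 18 (mod 31), so λ ≡ 29.
  x = λ² - 1 - 20 = 841 - 21 ≡ 14; y = λ·(1 - 14) - 27 ≡ 30. → (14, 30)
5Q: (14, 30) + (20, 20). λ = (20 - 30)/(20 - 14) ≡ 21/6 mod 31. 6⁻¹ ≡ 26 (mod 31), so λ ≡ 19.
  x = λ² - 14 - 20 = 361 - 34 ≡ 17; y = λ·(14 - 17) - 30 ≡ 6. → (17, 6)
6Q: (17, 6) + (20, 20). λ = (20 - 6)/(20 - 17) ≡ 14/3 mod 31. 3⁻¹ ≡ 21 (mod 31), so λ ≡ 15.
  x = λ² - 17 - 20 = 225 - 37 ≡ 2; y = λ·(17 - 2) - 6 ≡ 2. → (2, 2)
7Q: (2, 2) + (20, 20). λ = (20 - 2)/(20 - 2) ≡ 18/18 mod 31. 18⁻¹ ≡ 19 (mod 31), so λ ≡ 1.
  x = λ² - 2 - 20 = 1 - 22 ≡ 10; y = λ·(2 - 10) - 2 ≡ 21. → (10, 21)
8Q: (10, 21) + (20, 20). λ = (20 - 21)/(20 - 10) ≡ 30/10 mod 31. 10⁻¹ ≡ 28 (mod 31), so λ ≡ 3.
  x = λ² - 10 - 20 = 9 - 30 ≡ 10; y = λ·(10 - 10) - 21 ≡ 10. → (10, 10)
9Q: (10, 10) + (20, 20). λ = (20 - 10)/(20 - 10) ≡ 10/10 mod 31. 10⁻¹ ≡ 28 (mod 31), so λ ≡ 1.
  x = λ² - 10 - 20 = 1 - 30 ≡ 2; y = λ·(10 - 2) - 10 ≡ 29. → (2, 29)
10Q: (2, 29) + (20, 20). λ = (20 - 29)/(20 - 2) ≡ 22/18 mod 31. 18⁻¹ ≡ 19 (mod 31) since 18·19 = 342 ≡ 1, so λ ≡ 15.
  x = λ² - 2 - 20 = 225 - 22 ≡ 17; y = λ·(2 - 17) - 29 ≡ 25. → (17, 25)

(17, 25)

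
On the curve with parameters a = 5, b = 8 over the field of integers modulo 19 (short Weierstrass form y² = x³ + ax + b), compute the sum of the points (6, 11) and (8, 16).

(6, 11) + (8, 16). λ = (16 - 11)/(8 - 6) ≡ 5/2 mod 19. 2⁻¹ ≡ 10 (mod 19) since 2·10 = 20 ≡ 1, so λ ≡ 12.
  x = λ² - 6 - 8 = 144 - 14 ≡ 16; y = λ·(6 - 16) - 11 ≡ 2. → (16, 2)

(16, 2)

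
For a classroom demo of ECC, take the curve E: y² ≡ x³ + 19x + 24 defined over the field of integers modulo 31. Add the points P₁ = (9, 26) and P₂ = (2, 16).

(29, 3)

(9, 26) + (2, 16). λ = (16 - 26)/(2 - 9) ≡ 21/24 mod 31. 24⁻¹ ≡ 22 (mod 31) since 24·22 = 528 ≡ 1, so λ ≡ 28.
  x = λ² - 9 - 2 = 784 - 11 ≡ 29; y = λ·(9 - 29) - 26 ≡ 3. → (29, 3)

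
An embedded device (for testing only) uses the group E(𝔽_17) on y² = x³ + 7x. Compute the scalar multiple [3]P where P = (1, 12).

(16, 14)

Repeated addition: build up to 3P.
2P: tangent at (1, 12): λ = (3·1² + 7)/(2·12) ≡ 10/7. 7⁻¹ ≡ 5 (mod 17) since 7·5 = 35 ≡ 1, so λ ≡ 10·5 ≡ 16.
  x = λ² - 1 - 1 = 256 - 2 ≡ 16; y = λ·(1 - 16) - 12 ≡ 3. → (16, 3)
3P: (16, 3) + (1, 12). λ = (12 - 3)/(1 - 16) ≡ 9/2 mod 17. 2⁻¹ ≡ 9 (mod 17), so λ ≡ 13.
  x = λ² - 16 - 1 = 169 - 17 ≡ 16; y = λ·(16 - 16) - 3 ≡ 14. → (16, 14)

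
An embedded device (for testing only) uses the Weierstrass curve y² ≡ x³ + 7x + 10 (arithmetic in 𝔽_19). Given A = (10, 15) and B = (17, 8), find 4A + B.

O

First 4A:
Repeated addition: build up to 4A.
2A: tangent at (10, 15): λ = (3·10² + 7)/(2·15) ≡ 3/11. 11⁻¹ ≡ 7 (mod 19), so λ ≡ 3·7 ≡ 2.
  x = λ² - 10 - 10 = 4 - 20 ≡ 3; y = λ·(10 - 3) - 15 ≡ 18. → (3, 18)
3A: (3, 18) + (10, 15). λ = (15 - 18)/(10 - 3) ≡ 16/7 mod 19. 7⁻¹ ≡ 11 (mod 19), so λ ≡ 5.
  x = λ² - 3 - 10 = 25 - 13 ≡ 12; y = λ·(3 - 12) - 18 ≡ 13. → (12, 13)
4A: (12, 13) + (10, 15). λ = (15 - 13)/(10 - 12) ≡ 2/17 mod 19. 17⁻¹ ≡ 9 (mod 19) since 17·9 = 153 ≡ 1, so λ ≡ 18.
  x = λ² - 12 - 10 = 324 - 22 ≡ 17; y = λ·(12 - 17) - 13 ≡ 11. → (17, 11)
4A = (17, 11).
Finally 4A + B:
(17, 11) + (17, 8): same x and y₁ ≡ -y₂, so the sum is ∞.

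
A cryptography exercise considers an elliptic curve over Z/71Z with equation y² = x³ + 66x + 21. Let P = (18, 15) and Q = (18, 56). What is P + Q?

O

The two points share x = 18 and their y-coordinates satisfy 15 + 56 ≡ 0 (mod 71), so they are inverses. Their sum is 𝒪.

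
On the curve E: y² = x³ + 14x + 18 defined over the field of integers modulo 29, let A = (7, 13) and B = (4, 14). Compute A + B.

(2, 24)

(7, 13) + (4, 14). λ = (14 - 13)/(4 - 7) ≡ 1/26 mod 29. 26⁻¹ ≡ 19 (mod 29), so λ ≡ 19.
  x = λ² - 7 - 4 = 361 - 11 ≡ 2; y = λ·(7 - 2) - 13 ≡ 24. → (2, 24)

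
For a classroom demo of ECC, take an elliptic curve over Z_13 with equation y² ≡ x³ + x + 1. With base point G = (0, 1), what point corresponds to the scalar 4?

Repeated addition: build up to 4G.
2G: tangent at (0, 1): λ = (3·0² + 1)/(2·1) ≡ 1/2. 2⁻¹ ≡ 7 (mod 13), so λ ≡ 1·7 ≡ 7.
  x = λ² - 0 - 0 = 49 - 0 ≡ 10; y = λ·(0 - 10) - 1 ≡ 7. → (10, 7)
3G: (10, 7) + (0, 1). λ = (1 - 7)/(0 - 10) ≡ 7/3 mod 13. 3⁻¹ ≡ 9 (mod 13), so λ ≡ 11.
  x = λ² - 10 - 0 = 121 - 10 ≡ 7; y = λ·(10 - 7) - 7 ≡ 0. → (7, 0)
4G: (7, 0) + (0, 1). λ = (1 - 0)/(0 - 7) ≡ 1/6 mod 13. 6⁻¹ ≡ 11 (mod 13) since 6·11 = 66 ≡ 1, so λ ≡ 11.
  x = λ² - 7 - 0 = 121 - 7 ≡ 10; y = λ·(7 - 10) - 0 ≡ 6. → (10, 6)

(10, 6)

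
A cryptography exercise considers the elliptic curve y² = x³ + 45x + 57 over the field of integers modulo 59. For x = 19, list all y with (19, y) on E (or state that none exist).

x³ + 45x + 57 = 7771 ≡ 42 (mod 59).
42 is a non-residue mod 59; no y exists.

none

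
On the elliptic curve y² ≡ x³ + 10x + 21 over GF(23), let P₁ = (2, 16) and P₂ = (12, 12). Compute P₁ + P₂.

(11, 6)

(2, 16) + (12, 12). λ = (12 - 16)/(12 - 2) ≡ 19/10 mod 23. 10⁻¹ ≡ 7 (mod 23) since 10·7 = 70 ≡ 1, so λ ≡ 18.
  x = λ² - 2 - 12 = 324 - 14 ≡ 11; y = λ·(2 - 11) - 16 ≡ 6. → (11, 6)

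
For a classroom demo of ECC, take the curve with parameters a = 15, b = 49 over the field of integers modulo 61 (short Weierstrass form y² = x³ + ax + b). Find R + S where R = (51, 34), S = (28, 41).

(51, 34) + (28, 41). λ = (41 - 34)/(28 - 51) ≡ 7/38 mod 61. 38⁻¹ ≡ 53 (mod 61), so λ ≡ 5.
  x = λ² - 51 - 28 = 25 - 79 ≡ 7; y = λ·(51 - 7) - 34 ≡ 3. → (7, 3)

(7, 3)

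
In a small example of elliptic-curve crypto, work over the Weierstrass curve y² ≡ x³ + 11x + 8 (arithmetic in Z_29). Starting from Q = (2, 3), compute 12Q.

(10, 25)

Double-and-add on 12 = (1100)₂. Start with Q = (2, 3) for the leading 1-bit.
double: tangent at (2, 3): λ = (3·2² + 11)/(2·3) ≡ 23/6. 6⁻¹ ≡ 5 (mod 29), so λ ≡ 23·5 ≡ 28.
  x = λ² - 2 - 2 = 784 - 4 ≡ 26; y = λ·(2 - 26) - 3 ≡ 21. → (26, 21)
add Q: (26, 21) + (2, 3). λ = (3 - 21)/(2 - 26) ≡ 11/5 mod 29. 5⁻¹ ≡ 6 (mod 29), so λ ≡ 8.
  x = λ² - 26 - 2 = 64 - 28 ≡ 7; y = λ·(26 - 7) - 21 ≡ 15. → (7, 15)
double: tangent at (7, 15): λ = (3·7² + 11)/(2·15) ≡ 13/1. 1⁻¹ ≡ 1 (mod 29), so λ ≡ 13·1 ≡ 13.
  x = λ² - 7 - 7 = 169 - 14 ≡ 10; y = λ·(7 - 10) - 15 ≡ 4. → (10, 4)
double: tangent at (10, 4): λ = (3·10² + 11)/(2·4) ≡ 21/8. 8⁻¹ ≡ 11 (mod 29), so λ ≡ 21·11 ≡ 28.
  x = λ² - 10 - 10 = 784 - 20 ≡ 10; y = λ·(10 - 10) - 4 ≡ 25. → (10, 25)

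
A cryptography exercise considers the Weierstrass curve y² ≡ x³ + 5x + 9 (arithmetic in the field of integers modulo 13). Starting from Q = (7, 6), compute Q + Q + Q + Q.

(0, 3)

Double-and-add on 4 = (100)₂. Start with Q = (7, 6) for the leading 1-bit.
double: tangent at (7, 6): λ = (3·7² + 5)/(2·6) ≡ 9/12. 12⁻¹ ≡ 12 (mod 13), so λ ≡ 9·12 ≡ 4.
  x = λ² - 7 - 7 = 16 - 14 ≡ 2; y = λ·(7 - 2) - 6 ≡ 1. → (2, 1)
double: tangent at (2, 1): λ = (3·2² + 5)/(2·1) ≡ 4/2. 2⁻¹ ≡ 7 (mod 13), so λ ≡ 4·7 ≡ 2.
  x = λ² - 2 - 2 = 4 - 4 ≡ 0; y = λ·(2 - 0) - 1 ≡ 3. → (0, 3)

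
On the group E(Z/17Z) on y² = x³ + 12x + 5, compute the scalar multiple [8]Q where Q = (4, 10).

Double-and-add on 8 = (1000)₂. Start with Q = (4, 10) for the leading 1-bit.
double: tangent at (4, 10): λ = (3·4² + 12)/(2·10) ≡ 9/3. 3⁻¹ ≡ 6 (mod 17) since 3·6 = 18 ≡ 1, so λ ≡ 9·6 ≡ 3.
  x = λ² - 4 - 4 = 9 - 8 ≡ 1; y = λ·(4 - 1) - 10 ≡ 16. → (1, 16)
double: tangent at (1, 16): λ = (3·1² + 12)/(2·16) ≡ 15/15. 15⁻¹ ≡ 8 (mod 17) since 15·8 = 120 ≡ 1, so λ ≡ 15·8 ≡ 1.
  x = λ² - 1 - 1 = 1 - 2 ≡ 16; y = λ·(1 - 16) - 16 ≡ 3. → (16, 3)
double: tangent at (16, 3): λ = (3·16² + 12)/(2·3) ≡ 15/6. 6⁻¹ ≡ 3 (mod 17), so λ ≡ 15·3 ≡ 11.
  x = λ² - 16 - 16 = 121 - 32 ≡ 4; y = λ·(16 - 4) - 3 ≡ 10. → (4, 10)

(4, 10)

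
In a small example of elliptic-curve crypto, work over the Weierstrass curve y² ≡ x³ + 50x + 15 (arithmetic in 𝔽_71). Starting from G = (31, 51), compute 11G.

(18, 12)

Repeated addition: build up to 11G.
2G: tangent at (31, 51): λ = (3·31² + 50)/(2·51) ≡ 22/31. 31⁻¹ ≡ 55 (mod 71) since 31·55 = 1705 ≡ 1, so λ ≡ 22·55 ≡ 3.
  x = λ² - 31 - 31 = 9 - 62 ≡ 18; y = λ·(31 - 18) - 51 ≡ 59. → (18, 59)
3G: (18, 59) + (31, 51). λ = (51 - 59)/(31 - 18) ≡ 63/13 mod 71. 13⁻¹ ≡ 11 (mod 71), so λ ≡ 54.
  x = λ² - 18 - 31 = 2916 - 49 ≡ 27; y = λ·(18 - 27) - 59 ≡ 23. → (27, 23)
4G: (27, 23) + (31, 51). λ = (51 - 23)/(31 - 27) ≡ 28/4 mod 71. 4⁻¹ ≡ 18 (mod 71), so λ ≡ 7.
  x = λ² - 27 - 31 = 49 - 58 ≡ 62; y = λ·(27 - 62) - 23 ≡ 16. → (62, 16)
5G: (62, 16) + (31, 51). λ = (51 - 16)/(31 - 62) ≡ 35/40 mod 71. 40⁻¹ ≡ 16 (mod 71), so λ ≡ 63.
  x = λ² - 62 - 31 = 3969 - 93 ≡ 42; y = λ·(62 - 42) - 16 ≡ 37. → (42, 37)
6G: (42, 37) + (31, 51). λ = (51 - 37)/(31 - 42) ≡ 14/60 mod 71. 60⁻¹ ≡ 58 (mod 71), so λ ≡ 31.
  x = λ² - 42 - 31 = 961 - 73 ≡ 36; y = λ·(42 - 36) - 37 ≡ 7. → (36, 7)
7G: (36, 7) + (31, 51). λ = (51 - 7)/(31 - 36) ≡ 44/66 mod 71. 66⁻¹ ≡ 14 (mod 71), so λ ≡ 48.
  x = λ² - 36 - 31 = 2304 - 67 ≡ 36; y = λ·(36 - 36) - 7 ≡ 64. → (36, 64)
8G: (36, 64) + (31, 51). λ = (51 - 64)/(31 - 36) ≡ 58/66 mod 71. 66⁻¹ ≡ 14 (mod 71) since 66·14 = 924 ≡ 1, so λ ≡ 31.
  x = λ² - 36 - 31 = 961 - 67 ≡ 42; y = λ·(36 - 42) - 64 ≡ 34. → (42, 34)
9G: (42, 34) + (31, 51). λ = (51 - 34)/(31 - 42) ≡ 17/60 mod 71. 60⁻¹ ≡ 58 (mod 71), so λ ≡ 63.
  x = λ² - 42 - 31 = 3969 - 73 ≡ 62; y = λ·(42 - 62) - 34 ≡ 55. → (62, 55)
10G: (62, 55) + (31, 51). λ = (51 - 55)/(31 - 62) ≡ 67/40 mod 71. 40⁻¹ ≡ 16 (mod 71), so λ ≡ 7.
  x = λ² - 62 - 31 = 49 - 93 ≡ 27; y = λ·(62 - 27) - 55 ≡ 48. → (27, 48)
11G: (27, 48) + (31, 51). λ = (51 - 48)/(31 - 27) ≡ 3/4 mod 71. 4⁻¹ ≡ 18 (mod 71), so λ ≡ 54.
  x = λ² - 27 - 31 = 2916 - 58 ≡ 18; y = λ·(27 - 18) - 48 ≡ 12. → (18, 12)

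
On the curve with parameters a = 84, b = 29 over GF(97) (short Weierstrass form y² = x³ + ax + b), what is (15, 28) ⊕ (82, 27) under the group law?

(15, 28) + (82, 27). λ = (27 - 28)/(82 - 15) ≡ 96/67 mod 97. 67⁻¹ ≡ 42 (mod 97), so λ ≡ 55.
  x = λ² - 15 - 82 = 3025 - 97 ≡ 18; y = λ·(15 - 18) - 28 ≡ 1. → (18, 1)

(18, 1)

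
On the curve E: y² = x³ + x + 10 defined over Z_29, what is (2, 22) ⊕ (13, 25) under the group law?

(10, 18)

(2, 22) + (13, 25). λ = (25 - 22)/(13 - 2) ≡ 3/11 mod 29. 11⁻¹ ≡ 8 (mod 29), so λ ≡ 24.
  x = λ² - 2 - 13 = 576 - 15 ≡ 10; y = λ·(2 - 10) - 22 ≡ 18. → (10, 18)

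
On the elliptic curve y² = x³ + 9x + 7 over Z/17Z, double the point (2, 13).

tangent at (2, 13): λ = (3·2² + 9)/(2·13) ≡ 4/9. 9⁻¹ ≡ 2 (mod 17), so λ ≡ 4·2 ≡ 8.
  x = λ² - 2 - 2 = 64 - 4 ≡ 9; y = λ·(2 - 9) - 13 ≡ 16. → (9, 16)

(9, 16)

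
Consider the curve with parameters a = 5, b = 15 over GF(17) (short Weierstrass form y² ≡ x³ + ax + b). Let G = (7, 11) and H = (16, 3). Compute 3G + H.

First 3G:
Repeated addition: build up to 3G.
2G: tangent at (7, 11): λ = (3·7² + 5)/(2·11) ≡ 16/5. 5⁻¹ ≡ 7 (mod 17), so λ ≡ 16·7 ≡ 10.
  x = λ² - 7 - 7 = 100 - 14 ≡ 1; y = λ·(7 - 1) - 11 ≡ 15. → (1, 15)
3G: (1, 15) + (7, 11). λ = (11 - 15)/(7 - 1) ≡ 13/6 mod 17. 6⁻¹ ≡ 3 (mod 17), so λ ≡ 5.
  x = λ² - 1 - 7 = 25 - 8 ≡ 0; y = λ·(1 - 0) - 15 ≡ 7. → (0, 7)
3G = (0, 7).
Finally 3G + H:
(0, 7) + (16, 3). λ = (3 - 7)/(16 - 0) ≡ 13/16 mod 17. 16⁻¹ ≡ 16 (mod 17), so λ ≡ 4.
  x = λ² - 0 - 16 = 16 - 16 ≡ 0; y = λ·(0 - 0) - 7 ≡ 10. → (0, 10)

(0, 10)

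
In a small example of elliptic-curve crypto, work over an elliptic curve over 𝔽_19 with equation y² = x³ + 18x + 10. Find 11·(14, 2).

Write Q = (14, 2).
Repeated addition: build up to 11Q.
2Q: tangent at (14, 2): λ = (3·14² + 18)/(2·2) ≡ 17/4. 4⁻¹ ≡ 5 (mod 19), so λ ≡ 17·5 ≡ 9.
  x = λ² - 14 - 14 = 81 - 28 ≡ 15; y = λ·(14 - 15) - 2 ≡ 8. → (15, 8)
3Q: (15, 8) + (14, 2). λ = (2 - 8)/(14 - 15) ≡ 13/18 mod 19. 18⁻¹ ≡ 18 (mod 19), so λ ≡ 6.
  x = λ² - 15 - 14 = 36 - 29 ≡ 7; y = λ·(15 - 7) - 8 ≡ 2. → (7, 2)
4Q: (7, 2) + (14, 2). λ = (2 - 2)/(14 - 7) ≡ 0/7 mod 19. 7⁻¹ ≡ 11 (mod 19), so λ ≡ 0.
  x = λ² - 7 - 14 = 0 - 21 ≡ 17; y = λ·(7 - 17) - 2 ≡ 17. → (17, 17)
5Q: (17, 17) + (14, 2). λ = (2 - 17)/(14 - 17) ≡ 4/16 mod 19. 16⁻¹ ≡ 6 (mod 19), so λ ≡ 5.
  x = λ² - 17 - 14 = 25 - 31 ≡ 13; y = λ·(17 - 13) - 17 ≡ 3. → (13, 3)
6Q: (13, 3) + (14, 2). λ = (2 - 3)/(14 - 13) ≡ 18/1 mod 19. 1⁻¹ ≡ 1 (mod 19), so λ ≡ 18.
  x = λ² - 13 - 14 = 324 - 27 ≡ 12; y = λ·(13 - 12) - 3 ≡ 15. → (12, 15)
7Q: (12, 15) + (14, 2). λ = (2 - 15)/(14 - 12) ≡ 6/2 mod 19. 2⁻¹ ≡ 10 (mod 19), so λ ≡ 3.
  x = λ² - 12 - 14 = 9 - 26 ≡ 2; y = λ·(12 - 2) - 15 ≡ 15. → (2, 15)
8Q: (2, 15) + (14, 2). λ = (2 - 15)/(14 - 2) ≡ 6/12 mod 19. 12⁻¹ ≡ 8 (mod 19) since 12·8 = 96 ≡ 1, so λ ≡ 10.
  x = λ² - 2 - 14 = 100 - 16 ≡ 8; y = λ·(2 - 8) - 15 ≡ 1. → (8, 1)
9Q: (8, 1) + (14, 2). λ = (2 - 1)/(14 - 8) ≡ 1/6 mod 19. 6⁻¹ ≡ 16 (mod 19) since 6·16 = 96 ≡ 1, so λ ≡ 16.
  x = λ² - 8 - 14 = 256 - 22 ≡ 6; y = λ·(8 - 6) - 1 ≡ 12. → (6, 12)
10Q: (6, 12) + (14, 2). λ = (2 - 12)/(14 - 6) ≡ 9/8 mod 19. 8⁻¹ ≡ 12 (mod 19) since 8·12 = 96 ≡ 1, so λ ≡ 13.
  x = λ² - 6 - 14 = 169 - 20 ≡ 16; y = λ·(6 - 16) - 12 ≡ 10. → (16, 10)
11Q: (16, 10) + (14, 2). λ = (2 - 10)/(14 - 16) ≡ 11/17 mod 19. 17⁻¹ ≡ 9 (mod 19), so λ ≡ 4.
  x = λ² - 16 - 14 = 16 - 30 ≡ 5; y = λ·(16 - 5) - 10 ≡ 15. → (5, 15)

(5, 15)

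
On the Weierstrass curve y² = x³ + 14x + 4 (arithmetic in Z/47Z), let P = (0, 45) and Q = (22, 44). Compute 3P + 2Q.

(38, 29)

First 3P:
Repeated addition: build up to 3P.
2P: tangent at (0, 45): λ = (3·0² + 14)/(2·45) ≡ 14/43. 43⁻¹ ≡ 35 (mod 47), so λ ≡ 14·35 ≡ 20.
  x = λ² - 0 - 0 = 400 - 0 ≡ 24; y = λ·(0 - 24) - 45 ≡ 39. → (24, 39)
3P: (24, 39) + (0, 45). λ = (45 - 39)/(0 - 24) ≡ 6/23 mod 47. 23⁻¹ ≡ 45 (mod 47), so λ ≡ 35.
  x = λ² - 24 - 0 = 1225 - 24 ≡ 26; y = λ·(24 - 26) - 39 ≡ 32. → (26, 32)
3P = (26, 32).
Next 2Q:
Repeated addition: build up to 2Q.
2Q: tangent at (22, 44): λ = (3·22² + 14)/(2·44) ≡ 9/41. 41⁻¹ ≡ 39 (mod 47), so λ ≡ 9·39 ≡ 22.
  x = λ² - 22 - 22 = 484 - 44 ≡ 17; y = λ·(22 - 17) - 44 ≡ 19. → (17, 19)
2Q = (17, 19).
Finally 3P + 2Q:
(26, 32) + (17, 19). λ = (19 - 32)/(17 - 26) ≡ 34/38 mod 47. 38⁻¹ ≡ 26 (mod 47) since 38·26 = 988 ≡ 1, so λ ≡ 38.
  x = λ² - 26 - 17 = 1444 - 43 ≡ 38; y = λ·(26 - 38) - 32 ≡ 29. → (38, 29)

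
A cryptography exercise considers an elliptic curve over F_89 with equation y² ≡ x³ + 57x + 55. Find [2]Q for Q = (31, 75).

(16, 41)

tangent at (31, 75): λ = (3·31² + 57)/(2·75) ≡ 3/61. 61⁻¹ ≡ 54 (mod 89), so λ ≡ 3·54 ≡ 73.
  x = λ² - 31 - 31 = 5329 - 62 ≡ 16; y = λ·(31 - 16) - 75 ≡ 41. → (16, 41)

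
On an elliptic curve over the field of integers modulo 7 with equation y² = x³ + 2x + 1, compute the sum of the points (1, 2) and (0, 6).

(1, 5)

(1, 2) + (0, 6). λ = (6 - 2)/(0 - 1) ≡ 4/6 mod 7. 6⁻¹ ≡ 6 (mod 7), so λ ≡ 3.
  x = λ² - 1 - 0 = 9 - 1 ≡ 1; y = λ·(1 - 1) - 2 ≡ 5. → (1, 5)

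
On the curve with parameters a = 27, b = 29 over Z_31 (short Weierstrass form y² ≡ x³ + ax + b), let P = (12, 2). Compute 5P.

Repeated addition: build up to 5P.
2P: tangent at (12, 2): λ = (3·12² + 27)/(2·2) ≡ 25/4. 4⁻¹ ≡ 8 (mod 31), so λ ≡ 25·8 ≡ 14.
  x = λ² - 12 - 12 = 196 - 24 ≡ 17; y = λ·(12 - 17) - 2 ≡ 21. → (17, 21)
3P: (17, 21) + (12, 2). λ = (2 - 21)/(12 - 17) ≡ 12/26 mod 31. 26⁻¹ ≡ 6 (mod 31), so λ ≡ 10.
  x = λ² - 17 - 12 = 100 - 29 ≡ 9; y = λ·(17 - 9) - 21 ≡ 28. → (9, 28)
4P: (9, 28) + (12, 2). λ = (2 - 28)/(12 - 9) ≡ 5/3 mod 31. 3⁻¹ ≡ 21 (mod 31) since 3·21 = 63 ≡ 1, so λ ≡ 12.
  x = λ² - 9 - 12 = 144 - 21 ≡ 30; y = λ·(9 - 30) - 28 ≡ 30. → (30, 30)
5P: (30, 30) + (12, 2). λ = (2 - 30)/(12 - 30) ≡ 3/13 mod 31. 13⁻¹ ≡ 12 (mod 31), so λ ≡ 5.
  x = λ² - 30 - 12 = 25 - 42 ≡ 14; y = λ·(30 - 14) - 30 ≡ 19. → (14, 19)

(14, 19)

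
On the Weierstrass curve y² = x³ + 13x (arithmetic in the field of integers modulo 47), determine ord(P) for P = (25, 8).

2P: tangent at (25, 8): λ = (3·25² + 13)/(2·8) ≡ 8/16. 16⁻¹ ≡ 3 (mod 47) since 16·3 = 48 ≡ 1, so λ ≡ 8·3 ≡ 24.
  x = λ² - 25 - 25 = 576 - 50 ≡ 9; y = λ·(25 - 9) - 8 ≡ 0. → (9, 0)
3P: (9, 0) + (25, 8). λ = (8 - 0)/(25 - 9) ≡ 8/16 mod 47. 16⁻¹ ≡ 3 (mod 47), so λ ≡ 24.
  x = λ² - 9 - 25 = 576 - 34 ≡ 25; y = λ·(9 - 25) - 0 ≡ 39. → (25, 39)
4P: (25, 39) + (25, 8): same x and y₁ ≡ -y₂, so the sum is ∞.
4P = ∞, so the order is 4.

4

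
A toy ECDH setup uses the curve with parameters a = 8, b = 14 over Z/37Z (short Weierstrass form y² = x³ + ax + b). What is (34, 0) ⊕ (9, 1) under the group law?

(3, 18)

(34, 0) + (9, 1). λ = (1 - 0)/(9 - 34) ≡ 1/12 mod 37. 12⁻¹ ≡ 34 (mod 37), so λ ≡ 34.
  x = λ² - 34 - 9 = 1156 - 43 ≡ 3; y = λ·(34 - 3) - 0 ≡ 18. → (3, 18)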